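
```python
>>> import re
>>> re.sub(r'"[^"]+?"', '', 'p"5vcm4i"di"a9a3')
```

Matches: at [1:9] → '"5vcm4i"'.
`sub` substitutes '' at each match site.

'pdi"a9a3'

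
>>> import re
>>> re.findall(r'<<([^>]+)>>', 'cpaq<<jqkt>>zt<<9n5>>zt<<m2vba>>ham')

Matches: at [4:12] match '<<jqkt>>', group 1 = 'jqkt'; at [14:21] match '<<9n5>>', group 1 = '9n5'; at [23:32] match '<<m2vba>>', group 1 = 'm2vba'.
With a single group, `findall` returns only what that group captured — 3 items.

['jqkt', '9n5', 'm2vba']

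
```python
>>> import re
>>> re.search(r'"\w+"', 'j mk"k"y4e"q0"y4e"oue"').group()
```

'"k"'

Unlike `match`, `search` isn't anchored — it looks for the pattern anywhere in the string.
The match spans [4:7] → '"k"'.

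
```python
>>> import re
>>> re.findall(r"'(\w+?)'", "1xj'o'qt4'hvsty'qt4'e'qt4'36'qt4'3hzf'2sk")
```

['o', 'hvsty', 'e', '36', '3hzf']

Matches: at [3:6] match "'o'", group 1 = 'o'; at [9:16] match "'hvsty'", group 1 = 'hvsty'; at [19:22] match "'e'", group 1 = 'e'; at [25:29] match "'36'", group 1 = '36'; at [32:38] match "'3hzf'", group 1 = '3hzf'.
With a single group, `findall` returns only what that group captured — 5 items.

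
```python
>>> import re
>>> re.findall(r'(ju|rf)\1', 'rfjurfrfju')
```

After group 1 captures some text, `\1` only succeeds where that same text appears again.
`findall` collects group 1 from the one match (1 total).

['rf']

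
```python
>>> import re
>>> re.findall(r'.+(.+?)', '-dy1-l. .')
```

The pattern matches one or more of any character; then one or more of any character (lazy) (captured).
Walking the string: at [0:9] match '-dy1-l. .', group 1 = '.'.
Because there's exactly one group, `findall` drops the full match and keeps group 1 from the one hit.

['.']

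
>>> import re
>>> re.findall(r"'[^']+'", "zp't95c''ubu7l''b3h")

Matches: at [2:8] → "'t95c'"; at [8:15] → "'ubu7l'".
With no groups in the pattern, `findall` gives back each whole match — 2 here.

["'t95c'", "'ubu7l'"]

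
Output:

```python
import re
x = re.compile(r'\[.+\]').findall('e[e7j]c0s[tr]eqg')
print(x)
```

['[e7j]c0s[tr]']

Walking the string: at [1:13] → '[e7j]c0s[tr]'.
No capturing groups, so `findall` returns the 1 full match string.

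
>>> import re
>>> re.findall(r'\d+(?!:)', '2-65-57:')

The negative lookaround is zero-width — it rules out positions where the adjacent text would match, without consuming anything.
`findall` yields the raw match text (3 of them) because the pattern has no groups.

['2', '65', '5']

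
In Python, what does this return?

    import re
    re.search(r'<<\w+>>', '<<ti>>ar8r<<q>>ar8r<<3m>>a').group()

'<<ti>>'

Unlike `match`, `search` isn't anchored — it looks for the pattern anywhere in the string.
The match spans [0:6] → '<<ti>>'.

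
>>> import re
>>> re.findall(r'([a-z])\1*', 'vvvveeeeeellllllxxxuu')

['v', 'e', 'l', 'x', 'u']

After group 1 captures some text, `\1` only succeeds where that same text appears again.
One capturing group, so `findall` returns just the captured substring from each match — 5 in all.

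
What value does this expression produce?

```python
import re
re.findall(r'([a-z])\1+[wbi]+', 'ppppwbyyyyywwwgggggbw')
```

['p', 'y', 'g']

`\1` is not a pattern — it's the concrete string captured by group 1, re-applied verbatim.
Because there's exactly one group, `findall` drops the full match and keeps group 1 from each hit.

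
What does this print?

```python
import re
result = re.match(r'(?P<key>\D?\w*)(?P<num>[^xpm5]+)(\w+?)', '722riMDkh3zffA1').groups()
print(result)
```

('722riMDkh3zff', 'A', '1')

This matches optionally a non-digit, then zero or more of a word character (captured as 'key'); then one or more of any character except [xpm5] (captured as 'num'); then one or more of a word character (lazy) (captured).
`re.match` only tries the pattern at the start of the string.
The match spans [0:15] → '722riMDkh3zffA1'.
Captured: group 1 = '722riMDkh3zff', group 2 = 'A', group 3 = '1'.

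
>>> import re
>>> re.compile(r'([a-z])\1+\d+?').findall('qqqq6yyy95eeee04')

The backreference `\1` re-matches whatever the first group consumed, character for character.
Because there's exactly one group, `findall` drops the full match and keeps group 1 from each hit.

['q', 'y', 'e']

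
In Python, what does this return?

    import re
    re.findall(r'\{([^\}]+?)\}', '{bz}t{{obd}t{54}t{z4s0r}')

['bz', '{obd', '54', 'z4s0r']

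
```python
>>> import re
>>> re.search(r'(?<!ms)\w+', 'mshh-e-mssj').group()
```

'mshh'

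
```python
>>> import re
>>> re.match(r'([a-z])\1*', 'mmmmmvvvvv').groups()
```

('m',)

`\1` has to match the exact text group 1 already captured.
`match` is anchored at position 0; if the pattern doesn't fit there, it returns None.
The match spans [0:5] → 'mmmmm'.
Captured: group 1 = 'm'.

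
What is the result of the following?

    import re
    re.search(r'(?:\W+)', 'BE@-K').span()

The pattern matches one or more of a non-word character (non-capturing group).
`re.search` scans for the first position where the pattern succeeds.
The match spans [2:4] → '@-'.

(2, 4)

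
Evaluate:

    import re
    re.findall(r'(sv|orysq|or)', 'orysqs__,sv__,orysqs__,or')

Branches in `(...|...)` are attempted left-to-right; the first branch that allows the whole pattern to succeed is taken.
Walking the string: at [0:5] match 'orysq', group 1 = 'orysq'; at [9:11] match 'sv', group 1 = 'sv'; at [14:19] match 'orysq', group 1 = 'orysq'; at [23:25] match 'or', group 1 = 'or'.
With a single group, `findall` returns only what that group captured — 4 items.

['orysq', 'sv', 'orysq', 'or']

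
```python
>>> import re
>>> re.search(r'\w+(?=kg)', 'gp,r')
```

Lookahead/lookbehind check context without consuming it, so the matched span excludes the asserted characters.
Here no position works, so the call returns None.

None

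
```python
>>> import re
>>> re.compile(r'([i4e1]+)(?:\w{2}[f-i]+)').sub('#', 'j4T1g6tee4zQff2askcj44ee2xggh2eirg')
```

'j#6t#2askcj#2#'

Every occurrence is swapped for '#'.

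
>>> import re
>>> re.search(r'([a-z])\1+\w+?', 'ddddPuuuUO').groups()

('d',)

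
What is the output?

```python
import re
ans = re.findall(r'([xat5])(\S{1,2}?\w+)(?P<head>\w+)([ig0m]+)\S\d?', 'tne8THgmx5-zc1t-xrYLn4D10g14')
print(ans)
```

Pattern: one of [xat5] (captured); then 1 to 2 of a non-whitespace character (lazy), then one or more of a word character (captured); then one or more of a word character (captured as 'head'); then one or more of one of [ig0m] (captured); then a non-whitespace character, then optionally a digit.
Matches: at [0:10] match 'tne8THgmx5', groups = ('t', 'ne8TH', 'g', 'm'); at [14:28] match 't-xrYLn4D10g14', groups = ('t', '-xrYLn4D1', '0', 'g').
Multiple groups make `findall` return tuples — one 4-tuple for each match.

[('t', 'ne8TH', 'g', 'm'), ('t', '-xrYLn4D1', '0', 'g')]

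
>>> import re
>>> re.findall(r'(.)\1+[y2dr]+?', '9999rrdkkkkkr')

['9', 'k']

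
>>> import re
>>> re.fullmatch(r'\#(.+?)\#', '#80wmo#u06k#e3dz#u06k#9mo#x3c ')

For `fullmatch`, every character of the input must be accounted for by the pattern.
Here there's no way to consume every character, so the call returns None.

None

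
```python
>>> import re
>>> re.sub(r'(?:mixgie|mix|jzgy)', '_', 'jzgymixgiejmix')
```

The regex engine tests alternatives in the order written; an earlier branch that matches wins even if a later one would match more.
Every occurrence is swapped for '_'.

'__j_'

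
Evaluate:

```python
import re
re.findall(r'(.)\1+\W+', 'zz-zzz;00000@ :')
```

['z', 'z', '0']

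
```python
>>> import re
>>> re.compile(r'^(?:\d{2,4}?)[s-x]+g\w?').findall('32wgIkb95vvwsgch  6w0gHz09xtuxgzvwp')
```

['32wgI']

Pattern: anchored at the start of the string; then 2 to 4 of a digit (lazy) (non-capturing group); then one or more of a character in [s-x], then a literal 'g', then optionally a word character.
Matches: at [0:5] → '32wgI'.
Since nothing is captured, `findall` lists the 1 matched substring directly.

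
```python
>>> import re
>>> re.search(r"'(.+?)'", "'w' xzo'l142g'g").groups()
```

('w',)

The `?` after the quantifier makes it lazy — it takes as little as possible before letting the rest of the pattern try.
`search` walks the string left to right and returns the first match it finds.
The match spans [0:3] → "'w'".
Captured: group 1 = 'w'.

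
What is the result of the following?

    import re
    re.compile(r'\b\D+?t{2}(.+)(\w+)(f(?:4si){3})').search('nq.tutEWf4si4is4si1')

None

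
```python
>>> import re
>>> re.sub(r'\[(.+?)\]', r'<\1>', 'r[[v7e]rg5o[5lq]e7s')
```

'r<[v7e>rg5o<5lq>e7s'

The `?` after the quantifier makes it lazy — it takes as little as possible before letting the rest of the pattern try.
Matches: at [1:7] → '[[v7e]'; at [11:16] → '[5lq]'.
Each match is replaced using the text its own group 1 captured.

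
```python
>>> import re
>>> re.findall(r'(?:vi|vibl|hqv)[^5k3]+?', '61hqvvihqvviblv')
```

Matches: at [2:6] → 'hqvv'; at [7:11] → 'hqvv'.
Since nothing is captured, `findall` lists the 2 matched substrings directly.

['hqvv', 'hqvv']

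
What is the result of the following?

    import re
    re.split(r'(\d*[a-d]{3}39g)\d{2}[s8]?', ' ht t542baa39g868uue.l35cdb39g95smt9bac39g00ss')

[' ht t', '542baa39g', 'uue.l', '35cdb39g', 'mt', '9bac39g', 's']

`re.split` interleaves the captured-group text with the surrounding fragments.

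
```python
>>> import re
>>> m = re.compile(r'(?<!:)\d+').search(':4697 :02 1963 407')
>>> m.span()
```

A negative assertion filters positions out without eating any characters.
The match spans [2:5] → '697'.

(2, 5)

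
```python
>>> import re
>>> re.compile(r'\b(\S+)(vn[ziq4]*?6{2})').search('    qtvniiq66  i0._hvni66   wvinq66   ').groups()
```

('qt', 'vniiq66')

This matches a word boundary (`\b`, zero-width); then one or more of a non-whitespace character (captured); then the literal 'vn', then zero or more of one of [ziq4] (lazy), then exactly 2 of a literal '6' (captured).
Unlike `match`, `search` isn't anchored — it looks for the pattern anywhere in the string.
The match spans [4:13] → 'qtvniiq66'.
Captured: group 1 = 'qt', group 2 = 'vniiq66'.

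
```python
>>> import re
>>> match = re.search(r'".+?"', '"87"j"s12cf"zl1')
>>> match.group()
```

'"87"'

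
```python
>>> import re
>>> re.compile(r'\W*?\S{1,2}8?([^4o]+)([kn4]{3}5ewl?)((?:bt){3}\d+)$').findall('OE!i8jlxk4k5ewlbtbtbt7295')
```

[('!i8jlx', 'k4k5ewl', 'btbtbt7295')]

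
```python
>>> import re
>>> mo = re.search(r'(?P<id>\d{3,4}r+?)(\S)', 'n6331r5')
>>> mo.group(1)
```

'6331r'

Pattern: 3 to 4 of a digit, then one or more of a literal 'r' (lazy) (captured as 'id'); then a non-whitespace character (captured).
`re.search` scans for the first position where the pattern succeeds.
The match spans [1:7] → '6331r5'.
Captured: group 1 = '6331r', group 2 = '5'.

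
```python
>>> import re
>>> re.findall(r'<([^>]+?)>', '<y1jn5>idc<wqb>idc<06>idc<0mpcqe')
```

Walking the string: at [0:7] match '<y1jn5>', group 1 = 'y1jn5'; at [10:15] match '<wqb>', group 1 = 'wqb'; at [18:22] match '<06>', group 1 = '06'.
One capturing group, so `findall` returns just the captured substring from each match — 3 in all.

['y1jn5', 'wqb', '06']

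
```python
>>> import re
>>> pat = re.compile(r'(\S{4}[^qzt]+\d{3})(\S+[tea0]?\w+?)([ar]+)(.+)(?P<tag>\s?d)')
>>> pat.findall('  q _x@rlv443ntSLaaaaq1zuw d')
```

`findall` packs the 5 group values into a tuple for every match.

[('_x@rlv443', 'ntSLaaa', 'a', 'q1zuw ', 'd')]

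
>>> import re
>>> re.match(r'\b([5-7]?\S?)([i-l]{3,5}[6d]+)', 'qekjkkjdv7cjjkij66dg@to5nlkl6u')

The pattern matches a word boundary (`\b`, zero-width); then optionally a character in [5-7], then optionally a non-whitespace character (captured); then 3 to 5 of a character in [i-l], then one or more of one of [6d] (captured).
`re.match` only tries the pattern at the start of the string.
Here the string doesn't start with a match, so the call returns None.

None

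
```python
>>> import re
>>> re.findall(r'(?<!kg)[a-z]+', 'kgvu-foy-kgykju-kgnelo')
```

['kgvu', 'foy', 'kgykju', 'kgnelo']

`(?!…)`/`(?<!…)` only lets a position through if the neighbouring text does NOT match; no characters are consumed.
Walking the string: at [0:4] → 'kgvu'; at [5:8] → 'foy'; at [9:15] → 'kgykju'; at [16:22] → 'kgnelo'.
Since nothing is captured, `findall` lists the 4 matched substrings directly.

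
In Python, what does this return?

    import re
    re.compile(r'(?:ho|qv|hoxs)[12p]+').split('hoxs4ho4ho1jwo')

The string is cut at each match, leaving 2 pieces.

['hoxs4ho4', 'jwo']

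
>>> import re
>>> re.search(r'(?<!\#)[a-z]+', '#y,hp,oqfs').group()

'hp'

Because the assertion is negative and zero-width, positions next to the forbidden text are skipped.
The match spans [3:5] → 'hp'.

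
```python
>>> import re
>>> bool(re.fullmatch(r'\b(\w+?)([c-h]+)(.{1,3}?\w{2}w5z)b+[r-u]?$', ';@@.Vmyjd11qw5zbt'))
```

False

`re.fullmatch` is like wrapping the pattern in `^…$` (in single-line mode).
Here the pattern can't cover the whole string, so the call returns None, and `bool(None)` is False.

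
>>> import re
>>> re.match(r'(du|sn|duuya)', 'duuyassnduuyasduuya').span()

(0, 2)

Branches in `(...|...)` are attempted left-to-right; the first branch that allows the whole pattern to succeed is taken.
`re.match` only tries the pattern at the start of the string.
The match spans [0:2] → 'du'.
Captured: group 1 = 'du'.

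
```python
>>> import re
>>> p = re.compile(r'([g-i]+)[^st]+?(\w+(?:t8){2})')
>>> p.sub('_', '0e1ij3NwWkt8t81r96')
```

'0e1_1r96'

This matches one or more of a character in [g-i] (captured); then one or more of any character except [st] (lazy); then one or more of a word character, then the literal 't8' repeated 2 times (captured).
Matches: at [3:14] → 'ij3NwWkt8t8'.
`sub` substitutes '_' at each match site.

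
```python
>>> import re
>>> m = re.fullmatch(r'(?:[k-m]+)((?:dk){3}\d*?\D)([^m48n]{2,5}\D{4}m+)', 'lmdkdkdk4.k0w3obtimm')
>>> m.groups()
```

('dkdkdk4.', 'k0w3obtimm')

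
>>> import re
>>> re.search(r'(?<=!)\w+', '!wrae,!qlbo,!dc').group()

The lookaround is zero-width — it requires the adjacent text to match without consuming it, so the asserted text isn't part of the match.
Unlike `match`, `search` isn't anchored — it looks for the pattern anywhere in the string.
The match spans [1:5] → 'wrae'.

'wrae'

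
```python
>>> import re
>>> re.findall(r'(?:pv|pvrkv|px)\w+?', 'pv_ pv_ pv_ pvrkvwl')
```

Alternation tries branches left to right and keeps the first one that lets the overall match succeed at that position.
No capturing groups, so `findall` returns the 4 full match strings.

['pv_', 'pv_', 'pv_', 'pvr']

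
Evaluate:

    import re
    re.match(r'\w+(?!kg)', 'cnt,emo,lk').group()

'cnt'

`(?!…)`/`(?<!…)` only lets a position through if the neighbouring text does NOT match; no characters are consumed.
`re.match` won't scan ahead — the pattern has to work from the very first character.
The match spans [0:3] → 'cnt'.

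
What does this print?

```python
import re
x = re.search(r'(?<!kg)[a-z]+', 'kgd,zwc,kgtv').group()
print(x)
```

kgd

`(?!…)`/`(?<!…)` only lets a position through if the neighbouring text does NOT match; no characters are consumed.
Unlike `match`, `search` isn't anchored — it looks for the pattern anywhere in the string.
The match spans [0:3] → 'kgd'.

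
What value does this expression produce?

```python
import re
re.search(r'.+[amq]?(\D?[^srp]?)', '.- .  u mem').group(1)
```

The match spans [0:11] → '.- .  u mem'.
Captured: group 1 = ''.

''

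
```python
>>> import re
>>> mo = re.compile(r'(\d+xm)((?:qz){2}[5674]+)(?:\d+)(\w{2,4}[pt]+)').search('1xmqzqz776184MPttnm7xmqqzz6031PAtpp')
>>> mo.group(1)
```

'1xm'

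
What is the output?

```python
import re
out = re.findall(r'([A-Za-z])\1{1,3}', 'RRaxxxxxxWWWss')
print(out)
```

['R', 'x', 'x', 'W', 's']

`\1` has to match the exact text group 1 already captured.
`findall` collects group 1 from each match (5 total).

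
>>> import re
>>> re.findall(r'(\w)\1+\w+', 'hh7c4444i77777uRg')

`\1` has to match the exact text group 1 already captured.
One capturing group, so `findall` returns just the captured substring from the one match — 1 in all.

['h']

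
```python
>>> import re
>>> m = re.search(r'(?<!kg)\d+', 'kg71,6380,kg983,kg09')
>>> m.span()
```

(3, 4)

The negative lookaround is zero-width — it rules out positions where the adjacent text would match, without consuming anything.
`re.search` scans for the first position where the pattern succeeds.
The match spans [3:4] → '1'.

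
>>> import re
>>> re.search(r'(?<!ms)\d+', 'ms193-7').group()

The negative lookaround is zero-width — it rules out positions where the adjacent text would match, without consuming anything.
`search` walks the string left to right and returns the first match it finds.
The match spans [3:5] → '93'.

'93'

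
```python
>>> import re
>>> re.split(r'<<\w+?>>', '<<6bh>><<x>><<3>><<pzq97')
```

Matches to split on: at [0:7] → '<<6bh>>'; at [7:12] → '<<x>>'; at [12:17] → '<<3>>'.
Splitting on the pattern gives 4 pieces.

['', '', '', '<<pzq97']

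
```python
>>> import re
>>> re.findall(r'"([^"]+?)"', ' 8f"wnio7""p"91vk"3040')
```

Walking the string: at [3:10] match '"wnio7"', group 1 = 'wnio7'; at [10:13] match '"p"', group 1 = 'p'.
With a single group, `findall` returns only what that group captured — 2 items.

['wnio7', 'p']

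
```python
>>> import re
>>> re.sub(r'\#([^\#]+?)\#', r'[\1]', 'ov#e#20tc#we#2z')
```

Matches: at [2:5] → '#e#'; at [9:13] → '#we#'.
`\1` in the replacement pulls in group 1's text for each match.

'ov[e]20tc[we]2z'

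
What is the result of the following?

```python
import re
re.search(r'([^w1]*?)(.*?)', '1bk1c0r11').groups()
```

('', '')

This matches zero or more of any character except [w1] (lazy) (captured); then zero or more of any character (lazy) (captured).
Unlike `match`, `search` isn't anchored — it looks for the pattern anywhere in the string.
The match spans [0:0] → ''.
Captured: group 1 = '', group 2 = ''.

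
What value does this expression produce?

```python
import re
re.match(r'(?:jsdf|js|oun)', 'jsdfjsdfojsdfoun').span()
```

(0, 4)

`|` is ordered: at each position the engine commits to the first alternative that works.
With `match`, the pattern is implicitly anchored at the beginning.
The match spans [0:4] → 'jsdf'.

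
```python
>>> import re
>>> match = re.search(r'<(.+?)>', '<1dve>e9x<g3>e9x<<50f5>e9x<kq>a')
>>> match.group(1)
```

'1dve'

The match spans [0:6] → '<1dve>'.
Captured: group 1 = '1dve'.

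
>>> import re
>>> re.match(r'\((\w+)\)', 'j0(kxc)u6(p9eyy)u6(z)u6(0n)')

None

`re.match` only tries the pattern at the start of the string.
Here the pattern fails at index 0, so the call returns None.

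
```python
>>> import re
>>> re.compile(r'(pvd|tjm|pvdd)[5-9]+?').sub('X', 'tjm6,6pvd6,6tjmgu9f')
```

Matches: at [0:4] → 'tjm6'; at [6:10] → 'pvd6'.
Each match is replaced by 'X'.

'X,6X,6tjmgu9f'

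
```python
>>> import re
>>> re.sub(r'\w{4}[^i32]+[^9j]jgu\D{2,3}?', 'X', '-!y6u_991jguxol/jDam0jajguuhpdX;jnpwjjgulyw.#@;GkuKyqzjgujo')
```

'-!X'

The pattern matches exactly 4 of a word character, then one or more of any character except [i32], then any character except [9j]; then the literal 'jgu', then 2 to 3 of a non-digit (lazy).
Matches: at [2:59] → 'y6u_991jguxol/jDam0jajguuhpdX;jnpwjjgulyw.#@;GkuKyqzjgujo'.
Every occurrence is swapped for 'X'.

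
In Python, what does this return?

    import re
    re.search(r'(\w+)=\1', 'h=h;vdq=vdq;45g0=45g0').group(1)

The match spans [0:3] → 'h=h'.
Captured: group 1 = 'h'.

'h'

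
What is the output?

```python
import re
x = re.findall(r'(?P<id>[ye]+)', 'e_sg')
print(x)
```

['e']

One capturing group, so `findall` returns just the captured substring from the one match — 1 in all.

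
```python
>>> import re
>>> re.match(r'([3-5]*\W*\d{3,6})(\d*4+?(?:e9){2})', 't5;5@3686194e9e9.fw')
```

`re.match` only tries the pattern at the start of the string.
Here the pattern fails at index 0, so the call returns None.

None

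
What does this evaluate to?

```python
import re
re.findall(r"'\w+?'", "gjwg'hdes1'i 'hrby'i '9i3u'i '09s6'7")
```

`findall` yields the raw match text (4 of them) because the pattern has no groups.

["'hdes1'", "'hrby'", "'9i3u'", "'09s6'"]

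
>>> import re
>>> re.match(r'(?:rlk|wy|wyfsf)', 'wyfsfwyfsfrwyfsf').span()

`re.match` only tries the pattern at the start of the string.
The match spans [0:2] → 'wy'.

(0, 2)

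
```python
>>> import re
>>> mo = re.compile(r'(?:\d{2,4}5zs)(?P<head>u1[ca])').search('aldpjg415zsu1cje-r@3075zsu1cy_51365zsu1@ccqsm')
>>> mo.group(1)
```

The match spans [6:14] → '415zsu1c'.
Captured: group 1 = 'u1c'.

'u1c'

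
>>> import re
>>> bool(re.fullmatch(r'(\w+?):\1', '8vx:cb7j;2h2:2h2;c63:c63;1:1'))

False

`\1` has to match the exact text group 1 already captured.
`re.fullmatch` is like wrapping the pattern in `^…$` (in single-line mode).
Here the pattern can't cover the whole string, so the call returns None, and `bool(None)` is False.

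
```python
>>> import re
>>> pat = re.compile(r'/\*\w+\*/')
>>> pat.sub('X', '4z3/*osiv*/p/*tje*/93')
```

Every occurrence is swapped for 'X'.

'4z3XpX93'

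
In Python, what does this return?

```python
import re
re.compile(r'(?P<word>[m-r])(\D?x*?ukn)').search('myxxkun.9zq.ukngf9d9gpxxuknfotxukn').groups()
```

This matches a character in [m-r] (captured as 'word'); then optionally a non-digit, then zero or more of a literal 'x' (lazy), then the literal 'ukn' (captured).
`search` walks the string left to right and returns the first match it finds.
The match spans [10:15] → 'q.ukn'.
Captured: group 1 = 'q', group 2 = '.ukn'.

('q', '.ukn')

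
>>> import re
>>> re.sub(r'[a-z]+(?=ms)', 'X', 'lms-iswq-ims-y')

'Xms-iswq-Xms-y'

The lookaround is zero-width — it requires the adjacent text to match without consuming it, so the asserted text isn't part of the match.
Matches: at [0:1] → 'l'; at [9:10] → 'i'.
Every occurrence is swapped for 'X'.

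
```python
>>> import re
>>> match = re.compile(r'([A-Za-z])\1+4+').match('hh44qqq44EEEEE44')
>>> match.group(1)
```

The match spans [0:4] → 'hh44'.
Captured: group 1 = 'h'.

'h'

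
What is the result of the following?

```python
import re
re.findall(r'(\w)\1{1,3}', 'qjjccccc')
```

['j', 'c']

`\1` has to match the exact text group 1 already captured.
With a single group, `findall` returns only what that group captured — 2 items.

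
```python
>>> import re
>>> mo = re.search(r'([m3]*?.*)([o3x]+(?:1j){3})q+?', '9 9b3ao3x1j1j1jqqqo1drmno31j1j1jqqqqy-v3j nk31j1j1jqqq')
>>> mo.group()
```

'9 9b3ao3x1j1j1jqqqo1drmno31j1j1jqqqqy-v3j nk31j1j1jq'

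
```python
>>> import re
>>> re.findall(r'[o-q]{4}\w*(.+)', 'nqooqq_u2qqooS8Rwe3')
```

['3']

The pattern matches exactly 4 of a character in [o-q], then zero or more of a word character; then one or more of any character (captured).
Matches: at [1:19] match 'qooqq_u2qqooS8Rwe3', group 1 = '3'.
`findall` collects group 1 from the one match (1 total).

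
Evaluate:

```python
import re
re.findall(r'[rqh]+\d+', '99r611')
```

['r611']

The pattern matches one or more of one of [rqh]; then one or more of a digit.
Scanning left to right: at [2:6] → 'r611'.
With no groups in the pattern, `findall` gives back each whole match — 1 here.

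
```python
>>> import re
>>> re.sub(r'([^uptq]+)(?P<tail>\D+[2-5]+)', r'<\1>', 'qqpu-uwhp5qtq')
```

'qqpu<->qtq'

The pattern matches one or more of any character except [uptq] (captured); then one or more of a non-digit, then one or more of a character in [2-5] (captured as 'tail').
Matches: at [4:10] → '-uwhp5'.
Each match is replaced using the text its own group 1 captured.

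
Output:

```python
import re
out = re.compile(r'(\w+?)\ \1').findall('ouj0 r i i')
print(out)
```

['i']

`\1` has to match the exact text group 1 already captured.
Scanning left to right: at [7:10] match 'i i', group 1 = 'i'.
Because there's exactly one group, `findall` drops the full match and keeps group 1 from the one hit.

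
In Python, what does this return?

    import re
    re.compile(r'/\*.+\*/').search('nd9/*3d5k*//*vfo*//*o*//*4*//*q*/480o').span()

(3, 33)

Unlike `match`, `search` isn't anchored — it looks for the pattern anywhere in the string.
The match spans [3:33] → '/*3d5k*//*vfo*//*o*//*4*//*q*/'.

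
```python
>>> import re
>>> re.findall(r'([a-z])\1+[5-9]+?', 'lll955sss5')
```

['l', 's']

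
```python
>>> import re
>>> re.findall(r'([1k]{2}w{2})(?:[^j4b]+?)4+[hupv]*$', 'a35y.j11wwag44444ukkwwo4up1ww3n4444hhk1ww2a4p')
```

The pattern matches exactly 2 of one of [1k], then exactly 2 of the literal 'w' (captured); then one or more of any character except [j4b] (lazy) (non-capturing group); then one or more of the literal '4', then zero or more of one of [hupv]; then anchored at the end.
Because there's exactly one group, `findall` drops the full match and keeps group 1 from the one hit.

['k1ww']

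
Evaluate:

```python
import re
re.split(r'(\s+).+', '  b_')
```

Pattern: one or more of whitespace (captured); then one or more of any character.
Because the pattern has a capturing group, `split` also inserts each captured text between the pieces.

['', '  ', '']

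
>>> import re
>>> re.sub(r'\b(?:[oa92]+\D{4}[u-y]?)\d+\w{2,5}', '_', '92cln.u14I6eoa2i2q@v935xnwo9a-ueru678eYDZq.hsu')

The pattern matches a word boundary (`\b`, zero-width); then one or more of one of [oa92], then exactly 4 of a non-digit, then optionally a character in [u-y] (non-capturing group); then one or more of a digit, then 2 to 5 of a word character.
Matches: at [0:14] → '92cln.u14I6eoa'.
Every occurrence is swapped for '_'.

'_2i2q@v935xnwo9a-ueru678eYDZq.hsu'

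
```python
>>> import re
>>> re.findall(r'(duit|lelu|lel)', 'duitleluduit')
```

Alternation isn't longest-match — the leftmost alternative that fits at this position is chosen.
With a single group, `findall` returns only what that group captured — 3 items.

['duit', 'lelu', 'duit']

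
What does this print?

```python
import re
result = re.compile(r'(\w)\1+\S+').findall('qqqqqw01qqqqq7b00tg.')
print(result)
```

`\1` has to match the exact text group 1 already captured.
Because there's exactly one group, `findall` drops the full match and keeps group 1 from the one hit.

['q']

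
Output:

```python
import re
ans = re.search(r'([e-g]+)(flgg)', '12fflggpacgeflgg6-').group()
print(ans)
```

fflgg

The pattern matches one or more of a character in [e-g] (captured); then the literal 'flg', then the literal 'g' (captured).
Unlike `match`, `search` isn't anchored — it looks for the pattern anywhere in the string.
The match spans [2:7] → 'fflgg'.
Captured: group 1 = 'f', group 2 = 'flgg'.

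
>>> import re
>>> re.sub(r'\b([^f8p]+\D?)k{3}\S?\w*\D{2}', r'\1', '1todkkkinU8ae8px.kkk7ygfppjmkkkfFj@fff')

'1todkk7ygfppjmkkkfFj@fff'

The pattern matches a word boundary (`\b`, zero-width); then one or more of any character except [f8p], then optionally a non-digit (captured); then exactly 3 of the literal 'k', then optionally a non-whitespace character; then zero or more of a word character, then exactly 2 of a non-digit.
Matches: at [0:18] → '1todkkkinU8ae8px.k'.
Each match is replaced using the text its own group 1 captured.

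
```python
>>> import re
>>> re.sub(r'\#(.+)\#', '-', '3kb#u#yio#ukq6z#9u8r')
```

'3kb-9u8r'

Matches: at [3:16] → '#u#yio#ukq6z#'.
Each match is replaced by '-'.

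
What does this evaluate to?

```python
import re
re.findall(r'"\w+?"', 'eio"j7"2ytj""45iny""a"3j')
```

['"j7"', '"45iny"', '"a"']

Matches: at [3:7] → '"j7"'; at [12:19] → '"45iny"'; at [19:22] → '"a"'.
With no groups in the pattern, `findall` gives back each whole match — 3 here.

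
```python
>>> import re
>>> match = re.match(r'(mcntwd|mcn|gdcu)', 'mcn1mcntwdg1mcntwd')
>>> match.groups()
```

The match spans [0:3] → 'mcn'.
Captured: group 1 = 'mcn'.

('mcn',)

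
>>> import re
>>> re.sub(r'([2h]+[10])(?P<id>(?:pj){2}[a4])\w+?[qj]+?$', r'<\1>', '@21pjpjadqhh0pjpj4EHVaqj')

The pattern matches one or more of one of [2h], then one of [10] (captured); then the literal 'pj' repeated 2 times, then one of [a4] (captured as 'id'); then one or more of a word character (lazy), then one or more of one of [qj] (lazy); then anchored at the end.
Each match is replaced using the text its own group 1 captured.

'@<21>'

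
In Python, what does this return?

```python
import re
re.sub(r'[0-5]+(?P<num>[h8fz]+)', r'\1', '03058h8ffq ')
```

This matches one or more of a character in [0-5]; then one or more of one of [h8fz] (captured as 'num').
Matches: at [0:9] → '03058h8ff'.
`\1` in the replacement pulls in group 1's text for each match.

'8h8ffq '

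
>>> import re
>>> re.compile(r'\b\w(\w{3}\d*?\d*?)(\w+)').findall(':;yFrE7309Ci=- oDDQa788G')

Pattern: a word boundary (`\b`, zero-width); then a word character; then exactly 3 of a word character, then zero or more of a digit (lazy), then zero or more of a digit (lazy) (captured); then one or more of a word character (captured).
Lazy quantifiers expand one character at a time until the remainder of the pattern can match.
Matches: at [2:12] match 'yFrE7309Ci', groups = ('FrE', '7309Ci'); at [15:24] match 'oDDQa788G', groups = ('DDQ', 'a788G').
Multiple groups make `findall` return tuples — one 2-tuple for each match.

[('FrE', '7309Ci'), ('DDQ', 'a788G')]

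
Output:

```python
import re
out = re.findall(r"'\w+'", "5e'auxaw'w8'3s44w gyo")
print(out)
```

Scanning left to right: at [2:9] → "'auxaw'".
No capturing groups, so `findall` returns the 1 full match string.

["'auxaw'"]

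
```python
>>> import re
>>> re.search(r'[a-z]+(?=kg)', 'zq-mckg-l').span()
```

The lookaround is zero-width — it requires the adjacent text to match without consuming it, so the asserted text isn't part of the match.
`re.search` scans for the first position where the pattern succeeds.
The match spans [3:5] → 'mc'.

(3, 5)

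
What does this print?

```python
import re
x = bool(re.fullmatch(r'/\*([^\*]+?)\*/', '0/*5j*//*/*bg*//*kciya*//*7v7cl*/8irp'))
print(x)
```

False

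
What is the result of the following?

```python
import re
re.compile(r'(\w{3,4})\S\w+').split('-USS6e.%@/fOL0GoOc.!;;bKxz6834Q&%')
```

The pattern matches 3 to 4 of a word character (captured); then a non-whitespace character, then one or more of a word character.
Matches to split on: at [1:6] → 'USS6e'; at [10:18] → 'fOL0GoOc'; at [22:31] → 'bKxz6834Q'.
The group in the pattern means `split` returns the separators' captures alongside the pieces.

['-', 'USS', '.%@/', 'fOL0', '.!;;', 'bKxz', '&%']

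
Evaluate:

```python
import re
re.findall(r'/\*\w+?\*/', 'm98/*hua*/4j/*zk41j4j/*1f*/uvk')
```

With no groups in the pattern, `findall` gives back each whole match — 2 here.

['/*hua*/', '/*1f*/']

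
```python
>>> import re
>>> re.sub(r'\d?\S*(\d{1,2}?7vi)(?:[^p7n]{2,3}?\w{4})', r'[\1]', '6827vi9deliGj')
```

'[27vi]j'

A non-greedy quantifier consumes as few characters as it can — just enough that the remainder of the pattern still matches from where it stops; whatever follows it matches normally.
The replacement refers to a captured group, so each match is rewritten using its own captured text.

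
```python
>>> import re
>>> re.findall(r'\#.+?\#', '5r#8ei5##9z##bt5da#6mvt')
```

['#8ei5#', '#9z#', '#bt5da#']

Lazy quantifiers expand one character at a time until the remainder of the pattern can match.
Matches: at [2:8] → '#8ei5#'; at [8:12] → '#9z#'; at [12:19] → '#bt5da#'.
Since nothing is captured, `findall` lists the 3 matched substrings directly.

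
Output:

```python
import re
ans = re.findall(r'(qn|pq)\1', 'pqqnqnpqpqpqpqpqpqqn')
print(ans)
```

['qn', 'pq', 'pq', 'pq']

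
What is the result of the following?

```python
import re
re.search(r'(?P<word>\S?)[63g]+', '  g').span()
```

Pattern: optionally a non-whitespace character (captured as 'word'); then one or more of one of [63g].
The match spans [2:3] → 'g'.

(2, 3)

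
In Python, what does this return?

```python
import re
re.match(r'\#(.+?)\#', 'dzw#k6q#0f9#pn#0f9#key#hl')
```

None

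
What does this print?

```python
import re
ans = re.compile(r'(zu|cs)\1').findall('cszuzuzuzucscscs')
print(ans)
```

['zu', 'zu', 'cs']

After group 1 captures some text, `\1` only succeeds where that same text appears again.
Because there's exactly one group, `findall` drops the full match and keeps group 1 from each hit.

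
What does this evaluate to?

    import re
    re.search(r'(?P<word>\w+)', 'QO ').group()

'QO'

The pattern matches one or more of a word character (captured as 'word').
The match spans [0:2] → 'QO'.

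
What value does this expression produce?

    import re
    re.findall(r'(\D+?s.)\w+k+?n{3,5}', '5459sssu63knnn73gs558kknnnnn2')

['sss']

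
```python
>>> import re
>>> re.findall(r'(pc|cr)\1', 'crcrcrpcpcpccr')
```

['cr', 'pc']

After group 1 captures some text, `\1` only succeeds where that same text appears again.
Scanning left to right: at [0:4] match 'crcr', group 1 = 'cr'; at [6:10] match 'pcpc', group 1 = 'pc'.
One capturing group, so `findall` returns just the captured substring from each match — 2 in all.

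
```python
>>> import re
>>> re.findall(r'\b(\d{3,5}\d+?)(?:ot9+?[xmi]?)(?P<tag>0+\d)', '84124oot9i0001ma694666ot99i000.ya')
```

[]

2 groups means each result is a tuple of 2 captured strings — 0 here.
Nothing in the string satisfies the pattern, so the list is empty.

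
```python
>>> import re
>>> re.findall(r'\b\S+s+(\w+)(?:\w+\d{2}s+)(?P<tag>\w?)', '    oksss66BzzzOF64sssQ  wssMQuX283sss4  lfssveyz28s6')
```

This matches a word boundary (`\b`, zero-width); then one or more of a non-whitespace character, then one or more of a literal 's'; then one or more of a word character (captured); then one or more of a word character, then exactly 2 of a digit, then one or more of the literal 's' (non-capturing group); then optionally a word character (captured as 'tag').
Scanning left to right: at [4:23] match 'oksss66BzzzOF64sssQ', groups = ('66BzzzO', 'Q'); at [25:39] match 'wssMQuX283sss4', groups = ('MQuX', '4'); at [41:53] match 'lfssveyz28s6', groups = ('vey', '6').
2 groups means each result is a tuple of 2 captured strings — 3 here.

[('66BzzzO', 'Q'), ('MQuX', '4'), ('vey', '6')]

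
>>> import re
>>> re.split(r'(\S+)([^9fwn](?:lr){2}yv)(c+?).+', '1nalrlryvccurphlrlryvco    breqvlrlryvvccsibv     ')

['', '1nalrlryvccurp', 'hlrlryv', 'c', '']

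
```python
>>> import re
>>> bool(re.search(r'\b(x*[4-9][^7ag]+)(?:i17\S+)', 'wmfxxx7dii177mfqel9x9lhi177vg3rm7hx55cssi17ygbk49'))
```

False

The pattern matches a word boundary (`\b`, zero-width); then zero or more of the literal 'x', then a character in [4-9], then one or more of any character except [7ag] (captured); then the literal 'i17', then one or more of a non-whitespace character (non-capturing group).
`re.search` tries every starting position until one works.
Here no position works, so the call returns None, and `bool(None)` is False.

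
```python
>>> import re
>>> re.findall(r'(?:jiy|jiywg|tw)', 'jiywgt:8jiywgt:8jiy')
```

['jiy', 'jiy', 'jiy']

Alternation isn't longest-match — the leftmost alternative that fits at this position is chosen.
Matches: at [0:3] → 'jiy'; at [8:11] → 'jiy'; at [16:19] → 'jiy'.
No capturing groups, so `findall` returns the 3 full match strings.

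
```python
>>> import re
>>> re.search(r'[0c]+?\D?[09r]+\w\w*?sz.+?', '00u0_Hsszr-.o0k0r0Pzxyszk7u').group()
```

The pattern matches one or more of one of [0c] (lazy), then optionally a non-digit; then one or more of one of [09r], then a word character, then zero or more of a word character (lazy); then the literal 'sz', then one or more of any character (lazy).
A non-greedy quantifier consumes as few characters as it can — just enough that the remainder of the pattern still matches from where it stops; whatever follows it matches normally.
`re.search` tries every starting position until one works.
The match spans [0:10] → '00u0_Hsszr'.

'00u0_Hsszr'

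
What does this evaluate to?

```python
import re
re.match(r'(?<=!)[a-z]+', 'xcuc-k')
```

None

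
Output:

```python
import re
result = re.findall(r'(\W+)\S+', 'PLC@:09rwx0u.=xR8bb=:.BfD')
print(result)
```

['@:']

The pattern matches one or more of a non-word character (captured); then one or more of a non-whitespace character.
Matches: at [3:25] match '@:09rwx0u.=xR8bb=:.BfD', group 1 = '@:'.
`findall` collects group 1 from the one match (1 total).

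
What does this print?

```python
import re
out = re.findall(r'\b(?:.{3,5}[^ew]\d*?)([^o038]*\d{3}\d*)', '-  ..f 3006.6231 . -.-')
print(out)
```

['.6231']

The pattern matches a word boundary (`\b`, zero-width); then 3 to 5 of any character, then any character except [ew], then zero or more of a digit (lazy) (non-capturing group); then zero or more of any character except [o038], then exactly 3 of a digit, then zero or more of a digit (captured).
Matches: at [5:16] match 'f 3006.6231', group 1 = '.6231'.
One capturing group, so `findall` returns just the captured substring from the one match — 1 in all.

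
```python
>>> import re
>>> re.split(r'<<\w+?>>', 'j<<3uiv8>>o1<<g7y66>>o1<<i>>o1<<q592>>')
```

['j', 'o1', 'o1', 'o1', '']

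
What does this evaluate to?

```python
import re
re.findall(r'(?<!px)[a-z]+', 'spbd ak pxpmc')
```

['spbd', 'ak', 'pxpmc']

The negative lookahead/lookbehind blocks any match where the forbidden context is present.
No capturing groups, so `findall` returns the 3 full match strings.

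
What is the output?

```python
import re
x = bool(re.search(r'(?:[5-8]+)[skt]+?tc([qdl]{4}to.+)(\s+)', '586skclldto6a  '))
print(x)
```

False

Pattern: one or more of a character in [5-8] (non-capturing group); then one or more of one of [skt] (lazy), then the literal 'tc'; then exactly 4 of one of [qdl], then the literal 'to', then one or more of any character (captured); then one or more of whitespace (captured).
Here no position works, so the call returns None, and `bool(None)` is False.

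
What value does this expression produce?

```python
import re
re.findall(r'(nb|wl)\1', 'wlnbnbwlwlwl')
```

After group 1 captures some text, `\1` only succeeds where that same text appears again.
Scanning left to right: at [2:6] match 'nbnb', group 1 = 'nb'; at [6:10] match 'wlwl', group 1 = 'wl'.
Because there's exactly one group, `findall` drops the full match and keeps group 1 from each hit.

['nb', 'wl']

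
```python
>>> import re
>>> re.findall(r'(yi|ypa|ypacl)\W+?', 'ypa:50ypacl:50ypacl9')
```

Matches: at [0:4] match 'ypa:', group 1 = 'ypa'; at [6:12] match 'ypacl:', group 1 = 'ypacl'.
Because there's exactly one group, `findall` drops the full match and keeps group 1 from each hit.

['ypa', 'ypacl']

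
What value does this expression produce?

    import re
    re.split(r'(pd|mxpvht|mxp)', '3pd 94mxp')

['3', 'pd', ' 94', 'mxp', '']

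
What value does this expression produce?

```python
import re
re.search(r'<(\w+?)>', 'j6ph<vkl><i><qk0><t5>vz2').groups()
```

`search` walks the string left to right and returns the first match it finds.
The match spans [4:9] → '<vkl>'.
Captured: group 1 = 'vkl'.

('vkl',)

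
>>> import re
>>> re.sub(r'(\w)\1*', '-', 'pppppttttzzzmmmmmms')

A backreference is literal: `\1` must see the identical characters the first group matched.
Each match is replaced by '-'.

'-----'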